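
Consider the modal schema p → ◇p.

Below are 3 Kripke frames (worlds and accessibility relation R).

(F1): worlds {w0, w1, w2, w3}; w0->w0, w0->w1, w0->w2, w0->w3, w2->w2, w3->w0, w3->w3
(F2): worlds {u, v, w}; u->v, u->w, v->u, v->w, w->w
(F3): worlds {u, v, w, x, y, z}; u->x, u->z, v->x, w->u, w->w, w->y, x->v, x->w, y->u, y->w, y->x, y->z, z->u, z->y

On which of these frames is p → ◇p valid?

This is the axiom for reflexivity; its first-order frame correspondent is ∀x Rxx.
(F1): fails — world w1 does not see itself.
(F2): fails — world u does not see itself.
(F3): fails — world u does not see itself.

none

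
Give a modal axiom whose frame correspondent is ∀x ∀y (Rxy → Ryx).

s → □◇s

The condition is symmetry. The B schema s → □◇s defines it.
Suppose s→□◇s is valid. Take Rxy and set V(s)={x}. Then s at x, so □◇s at x, so ◇s at y, so some z with Ryz has s; z=x, i.e. Ryx.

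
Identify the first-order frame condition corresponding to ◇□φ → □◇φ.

convergence: ∀x ∀y ∀z (Rxy ∧ Rxz → ∃w (Ryw ∧ Rzw))

Suppose ◇□φ→□◇φ is valid. Take Rxy, Rxz and set V(φ)={w : Ryw}. Then □φ at y so ◇□φ at x, so □◇φ at x, so ◇φ at z, giving w with Rzw and Ryw.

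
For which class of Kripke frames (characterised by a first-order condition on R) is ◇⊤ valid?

seriality

This is a form of the D axiom.
It corresponds to seriality: ∀x ∃y Rxy.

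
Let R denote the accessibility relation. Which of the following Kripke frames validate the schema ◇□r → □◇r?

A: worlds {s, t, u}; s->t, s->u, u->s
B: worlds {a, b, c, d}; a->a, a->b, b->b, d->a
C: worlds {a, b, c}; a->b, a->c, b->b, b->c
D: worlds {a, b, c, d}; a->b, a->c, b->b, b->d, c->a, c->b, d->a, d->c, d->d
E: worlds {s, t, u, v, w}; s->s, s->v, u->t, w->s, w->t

The schema corresponds to convergence: ∀x ∀y ∀z (Rxy ∧ Rxz → ∃w (Ryw ∧ Rzw)).
A: fails — Rsu and Rst but u and t have no common successor.
B: ✓.
C: fails — Rac and Rac but c and c have no common successor.
D: ✓.
E: fails — Rsv and Rsv but v and v have no common successor.
Valid on: B, D.

B, D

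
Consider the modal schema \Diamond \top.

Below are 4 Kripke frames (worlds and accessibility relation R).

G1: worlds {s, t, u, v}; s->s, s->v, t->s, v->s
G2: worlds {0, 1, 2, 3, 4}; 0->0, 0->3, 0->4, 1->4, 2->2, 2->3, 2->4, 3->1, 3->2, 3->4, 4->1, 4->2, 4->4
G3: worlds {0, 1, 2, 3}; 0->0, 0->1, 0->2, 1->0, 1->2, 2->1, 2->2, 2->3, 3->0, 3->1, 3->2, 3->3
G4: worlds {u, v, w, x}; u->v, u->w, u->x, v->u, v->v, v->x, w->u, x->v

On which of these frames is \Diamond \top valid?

G2, G3, G4

Frame correspondent (Sahlqvist): \forall x \exists y Rxy — i.e. seriality.
G1: fails — world u has no successor.
G2: ✓.
G3: ✓.
G4: ✓.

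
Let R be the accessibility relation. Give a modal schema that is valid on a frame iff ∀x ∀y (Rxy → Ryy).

This is shift-reflexivity; the standard corresponding axiom is T□: □(□ψ → ψ).
Suppose □(□ψ→ψ) is valid. Take Rxy and set V(ψ)={w : Ryw}. Then at y, □ψ holds; since □(□ψ→ψ) at x, □ψ→ψ at y, so ψ at y, i.e. Ryy.

□(□ψ → ψ)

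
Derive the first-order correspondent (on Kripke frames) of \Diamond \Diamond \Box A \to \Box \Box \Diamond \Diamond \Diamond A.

This is a Sahlqvist (Geach-type) schema ◇^2□^1A → □^2◇^3A.
Minimal-valuation argument: fix x; take any y with xR^2y and any z with xR^2z. Set V(A) to the set of worlds R-reachable from y in exactly 1 step. Then □^1A holds at y, so the antecedent holds at x; validity forces ◇^3A at z, giving a w with zR^3w and yR^1w.
First-order correspondent: \forall x \forall y \forall z ((x R^2 y \wedge x R^2 z) \to \exists w (yRw \wedge z R^3 w)).

\forall x \forall y \forall z ((x R^2 y \wedge x R^2 z) \to \exists w (yRw \wedge z R^3 w))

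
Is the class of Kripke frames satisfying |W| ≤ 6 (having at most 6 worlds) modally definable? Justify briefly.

Modal frame validity is preserved under disjoint unions.
Any modal formula valid on each of 7 disjoint one-world frames is valid on their disjoint union (validity is preserved under disjoint unions). Each one-world frame has |W|=1≤6, but the union has |W|=7.
So the class is not modally definable.

Not definable by any modal formula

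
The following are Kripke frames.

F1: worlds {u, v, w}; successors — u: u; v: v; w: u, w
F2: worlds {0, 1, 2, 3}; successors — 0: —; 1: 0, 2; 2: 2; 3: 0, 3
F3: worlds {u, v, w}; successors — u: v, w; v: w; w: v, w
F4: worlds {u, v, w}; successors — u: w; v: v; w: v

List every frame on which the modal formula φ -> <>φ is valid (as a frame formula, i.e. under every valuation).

F1

Frame correspondent (Sahlqvist): forall x Rxx — i.e. reflexivity.
F1: satisfies the condition.
F2: fails — world 0 does not see itself.
F3: fails — world u does not see itself.
F4: fails — world u does not see itself.
Valid on: F1.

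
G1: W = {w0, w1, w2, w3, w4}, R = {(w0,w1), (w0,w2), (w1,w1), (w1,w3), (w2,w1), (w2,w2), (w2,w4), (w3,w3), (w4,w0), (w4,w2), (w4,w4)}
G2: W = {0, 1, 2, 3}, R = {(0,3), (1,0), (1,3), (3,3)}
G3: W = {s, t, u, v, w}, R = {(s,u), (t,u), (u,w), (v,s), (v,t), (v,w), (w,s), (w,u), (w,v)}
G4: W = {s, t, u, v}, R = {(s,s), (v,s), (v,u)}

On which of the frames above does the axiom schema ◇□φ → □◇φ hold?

The schema corresponds to convergence: ∀x ∀y ∀z (Rxy ∧ Rxz → ∃w (Ryw ∧ Rzw)).
G1: fails — Rw2w4 and Rw2w1 but w4 and w1 have no common successor.
G2: condition met.
G3: fails — Rwu and Rws but u and s have no common successor.
G4: fails — Rvu and Rvu but u and u have no common successor.
Valid on: G2.

G2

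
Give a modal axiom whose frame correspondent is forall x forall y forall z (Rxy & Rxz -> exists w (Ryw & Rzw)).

A defining formula is ◇□p → □◇p (the .2 axiom).
Suppose ◇□p→□◇p is valid. Take Rxy, Rxz and set V(p)={w : Ryw}. Then □p at y so ◇□p at x, so □◇p at x, so ◇p at z, giving w with Rzw and Ryw.

◇□p → □◇p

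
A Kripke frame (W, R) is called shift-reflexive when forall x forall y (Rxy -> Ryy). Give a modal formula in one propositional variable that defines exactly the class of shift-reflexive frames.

□(□ψ → ψ)

The condition is shift-reflexivity. The T□ schema □(□ψ → ψ) defines it.
Suppose □(□ψ→ψ) is valid. Take Rxy and set V(ψ)={w : Ryw}. Then at y, □ψ holds; since □(□ψ→ψ) at x, □ψ→ψ at y, so ψ at y, i.e. Ryy.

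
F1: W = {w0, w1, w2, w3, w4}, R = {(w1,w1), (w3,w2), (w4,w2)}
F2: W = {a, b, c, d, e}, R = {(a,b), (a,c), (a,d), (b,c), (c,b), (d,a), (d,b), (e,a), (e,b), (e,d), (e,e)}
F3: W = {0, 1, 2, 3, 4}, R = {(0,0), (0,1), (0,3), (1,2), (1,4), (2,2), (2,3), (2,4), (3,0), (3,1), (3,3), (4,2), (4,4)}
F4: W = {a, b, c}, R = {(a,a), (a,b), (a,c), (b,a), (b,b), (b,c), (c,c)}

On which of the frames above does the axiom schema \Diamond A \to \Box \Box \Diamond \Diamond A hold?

The schema corresponds to a generalized confluence (Geach) condition: \forall x \forall y \forall z ((xRy \wedge x R^2 z) \to \exists w (y = w \wedge z R^2 w)).
F1: satisfies the condition.
F2: fails — aRb, aR²c but no w with b=w and cR²w.
F3: fails — 0R0, 0R²1 but no w with 0=w and 1R²w.
F4: fails — aRa, aR²c but no w with a=w and cR²w.
Valid on: F1.

F1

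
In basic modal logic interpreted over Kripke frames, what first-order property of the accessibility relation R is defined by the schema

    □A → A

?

Suppose □A→A is valid. At any x set V(A)={w : Rxw}. Then □A holds at x, so A holds at x, i.e. Rxx.
The converse is a direct semantic check.
So the correspondent is reflexivity.

Reflexivity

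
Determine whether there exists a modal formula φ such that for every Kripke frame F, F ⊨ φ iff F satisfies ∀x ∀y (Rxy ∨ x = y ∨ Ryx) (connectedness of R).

If a class were modally definable it would be closed under disjoint unions (Goldblatt–Thomason).
Take 4 disjoint single-world reflexive frames: each is trivially connected, but their disjoint union has 4 worlds with no edge between distinct components, so it is not connected.
So the class is not modally definable.

No — not modally definable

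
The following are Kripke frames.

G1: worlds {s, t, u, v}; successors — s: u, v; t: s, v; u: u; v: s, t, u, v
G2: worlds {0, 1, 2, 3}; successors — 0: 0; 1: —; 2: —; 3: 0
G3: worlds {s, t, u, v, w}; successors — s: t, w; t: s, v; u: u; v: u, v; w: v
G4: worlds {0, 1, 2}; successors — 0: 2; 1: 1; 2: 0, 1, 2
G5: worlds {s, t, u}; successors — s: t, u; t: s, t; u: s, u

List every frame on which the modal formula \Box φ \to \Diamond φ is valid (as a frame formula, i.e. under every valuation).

G1, G3, G4, G5

The schema corresponds to seriality: \forall x \exists y Rxy.
G1: satisfies the condition.
G2: fails — world 1 has no successor.
G3: satisfies the condition.
G4: satisfies the condition.
G5: satisfies the condition.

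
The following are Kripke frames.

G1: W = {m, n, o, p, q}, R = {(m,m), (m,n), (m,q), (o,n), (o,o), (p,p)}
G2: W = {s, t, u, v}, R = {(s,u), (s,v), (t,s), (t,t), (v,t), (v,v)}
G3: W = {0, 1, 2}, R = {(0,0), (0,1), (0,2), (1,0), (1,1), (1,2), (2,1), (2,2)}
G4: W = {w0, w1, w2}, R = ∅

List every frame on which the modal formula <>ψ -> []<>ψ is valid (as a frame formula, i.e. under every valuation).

G4

The schema corresponds to the Euclidean property: forall x forall y forall z (Rxy & Rxz -> Ryz).
G1: fails — Rmq and Rmm but not Rqm.
G2: fails — Rsv and Rsu but not Rvu.
G3: fails — R02 and R00 but not R20.
G4: holds.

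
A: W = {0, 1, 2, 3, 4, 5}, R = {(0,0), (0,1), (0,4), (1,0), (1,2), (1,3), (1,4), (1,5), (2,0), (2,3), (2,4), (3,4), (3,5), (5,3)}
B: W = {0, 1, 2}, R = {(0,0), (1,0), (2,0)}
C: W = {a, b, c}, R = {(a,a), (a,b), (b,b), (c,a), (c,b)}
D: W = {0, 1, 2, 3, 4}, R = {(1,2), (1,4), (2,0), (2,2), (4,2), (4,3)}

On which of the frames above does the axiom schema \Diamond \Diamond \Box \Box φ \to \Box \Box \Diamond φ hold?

B, C

This is the axiom for a generalized confluence (Geach) condition; its first-order frame correspondent is \forall x \forall y \forall z ((x R^2 y \wedge x R^2 z) \to \exists w (y R^2 w \wedge zRw)).
A: fails — 0R²0, 0R²4 but no w with 0R²w and 4Rw.
B: holds.
C: holds.
D: fails — 1R²0, 1R²0 but no w with 0R²w and 0Rw.
Valid on: B, C.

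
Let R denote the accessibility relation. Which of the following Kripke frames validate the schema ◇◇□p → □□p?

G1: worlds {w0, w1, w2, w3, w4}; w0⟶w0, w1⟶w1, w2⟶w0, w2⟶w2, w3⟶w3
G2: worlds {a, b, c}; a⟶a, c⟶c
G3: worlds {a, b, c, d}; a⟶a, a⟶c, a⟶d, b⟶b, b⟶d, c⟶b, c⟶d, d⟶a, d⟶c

G2

The schema corresponds to a generalized confluence (Geach) condition: ∀x ∀y ∀z ((xR²y ∧ xR²z) → ∃w (yRw ∧ z = w)).
G1: fails — w2R²w0, w2R²w2 but no w with w0Rw and w2=w.
G2: condition met.
G3: fails — aR²a, aR²b but no w with aRw and b=w.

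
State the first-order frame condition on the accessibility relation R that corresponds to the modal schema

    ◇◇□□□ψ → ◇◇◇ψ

This is a Sahlqvist (Geach-type) schema ◇^2□^3ψ → □^0◇^3ψ.
First-order correspondent: ∀x ∀y (xR²y → ∃w (yR³w ∧ xR³w)).

∀x ∀y (xR²y → ∃w (yR³w ∧ xR³w))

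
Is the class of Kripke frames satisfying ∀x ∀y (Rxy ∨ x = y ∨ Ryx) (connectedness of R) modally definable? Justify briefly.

No

Modal frame validity is preserved under disjoint unions.
Take 3 disjoint single-world reflexive frames: each is trivially connected, but their disjoint union has 3 worlds with no edge between distinct components, so it is not connected.
So no modal formula (or set of formulas) defines exactly the connected frames.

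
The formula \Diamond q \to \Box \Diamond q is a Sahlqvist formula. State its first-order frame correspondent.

the Euclidean property: \forall x \forall y \forall z (Rxy \wedge Rxz \to Ryz)

This is the 5 axiom.
Its frame correspondent is the Euclidean property — \forall x \forall y \forall z (Rxy \wedge Rxz \to Ryz).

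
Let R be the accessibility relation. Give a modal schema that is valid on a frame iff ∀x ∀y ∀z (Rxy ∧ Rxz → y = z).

This is partial functionality; the standard corresponding axiom is CD: ◇r → □r.
Suppose ◇r→□r is valid. Take Rxy, Rxz and set V(r)={y}. Then ◇r at x, so □r at x, so r at z, i.e. z=y.

◇r → □r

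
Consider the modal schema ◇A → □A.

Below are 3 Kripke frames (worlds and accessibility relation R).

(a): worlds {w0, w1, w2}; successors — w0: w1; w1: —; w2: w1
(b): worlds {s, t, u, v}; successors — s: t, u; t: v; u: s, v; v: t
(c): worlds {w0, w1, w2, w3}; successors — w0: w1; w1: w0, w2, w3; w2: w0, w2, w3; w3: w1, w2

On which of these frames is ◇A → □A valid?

Frame correspondent (Sahlqvist): ∀x ∀y ∀z (Rxy ∧ Rxz → y = z) — i.e. partial functionality.
(a): condition met.
(b): fails — s sees both t and u.
(c): fails — w1 sees both w0 and w2.

(a)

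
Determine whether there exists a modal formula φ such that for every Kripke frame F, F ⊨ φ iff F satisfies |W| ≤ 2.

No

Any modally definable frame class is closed under disjoint unions.
Any modal formula valid on each of 3 disjoint one-world frames is valid on their disjoint union (validity is preserved under disjoint unions). Each one-world frame has |W|=1≤2, but the union has |W|=3.
So no modal formula (or set of formulas) defines exactly the |W|≤2 frames.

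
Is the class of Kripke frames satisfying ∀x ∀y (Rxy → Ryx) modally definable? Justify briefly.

Yes: it is symmetry, defined by the B schema p → □◇p.
Suppose p→□◇p is valid. Take Rxy and set V(p)={x}. Then p at x, so □◇p at x, so ◇p at y, so some z with Ryz has p; z=x, i.e. Ryx.

Yes, by p → □◇p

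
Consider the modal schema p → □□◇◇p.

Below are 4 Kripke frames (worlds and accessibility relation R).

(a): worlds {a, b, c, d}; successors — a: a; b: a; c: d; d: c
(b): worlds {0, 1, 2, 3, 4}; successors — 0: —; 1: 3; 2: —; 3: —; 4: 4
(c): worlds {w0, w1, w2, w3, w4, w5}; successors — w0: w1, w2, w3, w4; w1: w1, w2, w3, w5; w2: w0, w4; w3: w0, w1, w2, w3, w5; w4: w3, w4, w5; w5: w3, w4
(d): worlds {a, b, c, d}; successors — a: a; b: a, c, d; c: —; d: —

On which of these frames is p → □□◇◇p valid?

(b)

This is the axiom for a generalized confluence (Geach) condition; its first-order frame correspondent is ∀x ∀z (xR²z → ∃w (x = w ∧ zR²w)).
(a): fails — bR²a but no w with b=w and aR²w.
(b): satisfies the condition.
(c): fails — w0R²w2 but no w with w0=w and w2R²w.
(d): fails — bR²a but no w with b=w and aR²w.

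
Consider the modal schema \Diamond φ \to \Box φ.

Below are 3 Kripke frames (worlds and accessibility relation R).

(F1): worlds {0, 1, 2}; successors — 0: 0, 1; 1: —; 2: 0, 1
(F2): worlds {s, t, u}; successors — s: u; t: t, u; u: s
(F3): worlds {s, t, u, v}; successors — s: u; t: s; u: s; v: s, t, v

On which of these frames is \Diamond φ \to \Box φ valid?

The schema corresponds to partial functionality: \forall x \forall y \forall z (Rxy \wedge Rxz \to y = z).
(F1): fails — 0 sees both 0 and 1.
(F2): fails — t sees both t and u.
(F3): fails — v sees both s and t.
Valid on no frame.

none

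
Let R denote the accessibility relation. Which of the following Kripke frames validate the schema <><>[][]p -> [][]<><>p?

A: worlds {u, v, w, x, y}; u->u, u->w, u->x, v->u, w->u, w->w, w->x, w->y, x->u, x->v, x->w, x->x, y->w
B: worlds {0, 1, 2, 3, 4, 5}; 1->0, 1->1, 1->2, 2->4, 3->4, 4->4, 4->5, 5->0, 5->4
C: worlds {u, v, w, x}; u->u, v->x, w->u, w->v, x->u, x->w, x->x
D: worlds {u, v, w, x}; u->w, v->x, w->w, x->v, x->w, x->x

A, C, D

Frame correspondent (Sahlqvist): forall x forall y forall z ((x R^2 y & x R^2 z) -> exists w (y R^2 w & z R^2 w)) — i.e. a generalized confluence (Geach) condition.
A: ✓.
B: fails — 1R²0, 1R²0 but no w with 0R²w and 0R²w.
C: ✓.
D: ✓.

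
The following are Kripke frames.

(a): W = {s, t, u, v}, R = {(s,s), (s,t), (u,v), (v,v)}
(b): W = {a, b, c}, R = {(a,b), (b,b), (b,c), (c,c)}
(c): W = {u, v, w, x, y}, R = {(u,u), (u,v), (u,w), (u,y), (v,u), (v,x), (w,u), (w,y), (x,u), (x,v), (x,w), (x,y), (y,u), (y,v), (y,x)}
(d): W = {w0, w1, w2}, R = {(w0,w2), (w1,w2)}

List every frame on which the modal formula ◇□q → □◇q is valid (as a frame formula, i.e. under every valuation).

The schema corresponds to convergence: ∀x ∀y ∀z (Rxy ∧ Rxz → ∃w (Ryw ∧ Rzw)).
(a): fails — Rss and Rst but s and t have no common successor.
(b): satisfies the condition.
(c): satisfies the condition.
(d): fails — Rw0w2 and Rw0w2 but w2 and w2 have no common successor.

(b), (c)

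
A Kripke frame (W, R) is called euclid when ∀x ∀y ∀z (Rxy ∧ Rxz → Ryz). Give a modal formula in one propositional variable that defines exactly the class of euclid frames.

◇q → □◇q

This is the Euclidean property; the standard corresponding axiom is 5: ◇q → □◇q.
Suppose ◇q→□◇q is valid. Take Rxy, Rxz and set V(q)={y}. Then ◇q at x, so □◇q at x, so ◇q at z, so some w with Rzw has q; w=y, i.e. Rzy. By symmetry of the argument, Ryz.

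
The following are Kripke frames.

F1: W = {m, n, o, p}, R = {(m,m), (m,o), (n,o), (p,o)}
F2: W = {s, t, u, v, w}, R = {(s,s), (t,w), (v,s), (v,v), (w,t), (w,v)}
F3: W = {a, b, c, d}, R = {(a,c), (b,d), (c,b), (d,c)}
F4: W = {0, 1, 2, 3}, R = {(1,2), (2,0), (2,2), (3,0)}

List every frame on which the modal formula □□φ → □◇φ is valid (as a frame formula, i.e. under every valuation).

The schema corresponds to a generalized confluence (Geach) condition: ∀x ∀z (xRz → ∃w (xR²w ∧ zRw)).
F1: fails — mRo but no w with mR²w and oRw.
F2: ✓.
F3: ✓.
F4: fails — 2R0 but no w with 2R²w and 0Rw.
Valid on: F2, F3.

F2, F3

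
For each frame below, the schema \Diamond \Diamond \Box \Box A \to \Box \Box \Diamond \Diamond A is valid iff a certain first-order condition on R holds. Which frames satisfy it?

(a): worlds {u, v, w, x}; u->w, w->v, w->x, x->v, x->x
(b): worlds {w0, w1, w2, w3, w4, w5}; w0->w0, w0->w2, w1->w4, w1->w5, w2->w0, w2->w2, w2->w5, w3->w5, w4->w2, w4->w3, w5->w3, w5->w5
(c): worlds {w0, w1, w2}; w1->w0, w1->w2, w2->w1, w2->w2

The schema corresponds to a generalized confluence (Geach) condition: \forall x \forall y \forall z ((x R^2 y \wedge x R^2 z) \to \exists w (y R^2 w \wedge z R^2 w)).
(a): fails — uR²v, uR²v but no t with vR²t and vR²t.
(b): ✓.
(c): fails — w2R²w0, w2R²w0 but no w with w0R²w and w0R²w.
Valid on: (b).

(b)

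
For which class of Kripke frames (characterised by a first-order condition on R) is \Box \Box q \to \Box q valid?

Suppose □□q→□q is valid. Take Rxy and set V(q)={w : xR²w}. Then □□q at x, so □q at x, so q at y, i.e. ∃z(Rxz∧Rzy).

density: \forall x \forall y (Rxy \to \exists z (Rxz \wedge Rzy))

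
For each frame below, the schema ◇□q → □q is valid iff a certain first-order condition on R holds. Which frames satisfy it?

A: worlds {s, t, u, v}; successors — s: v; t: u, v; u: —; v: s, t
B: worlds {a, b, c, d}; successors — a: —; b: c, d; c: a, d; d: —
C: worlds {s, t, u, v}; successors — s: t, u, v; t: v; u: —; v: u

none

Frame correspondent (Sahlqvist): ∀x ∀y ∀z (Rxy ∧ Rxz → Ryz) — i.e. the Euclidean property.
A: fails — Rsv and Rsv but not Rvv.
B: fails — Rbc and Rbc but not Rcc.
C: fails — Rsv and Rsv but not Rvv.
Valid on no frame.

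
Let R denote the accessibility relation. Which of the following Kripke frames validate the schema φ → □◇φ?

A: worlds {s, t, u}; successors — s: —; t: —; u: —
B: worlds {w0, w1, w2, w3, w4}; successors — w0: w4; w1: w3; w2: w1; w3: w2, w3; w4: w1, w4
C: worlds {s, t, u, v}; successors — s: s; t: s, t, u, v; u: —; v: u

A

This is the axiom for symmetry; its first-order frame correspondent is ∀x ∀y (Rxy → Ryx).
A: condition met.
B: fails — Rw0w4 but not Rw4w0.
C: fails — Rtv but not Rvt.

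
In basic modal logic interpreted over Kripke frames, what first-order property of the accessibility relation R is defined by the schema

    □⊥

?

Emptiness of R

□⊥ is valid iff no world has any successor (otherwise □⊥ fails at any world with one).
The converse is a direct semantic check.
Frame condition: ∀x ∀y ¬Rxy.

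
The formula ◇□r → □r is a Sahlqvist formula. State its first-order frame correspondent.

The Euclidean property

This is frame-equivalent to ◇r → □◇r (substitute ¬r for r and contrapose).
Suppose ◇r→□◇r is valid. Take Rxy, Rxz and set V(r)={y}. Then ◇r at x, so □◇r at x, so ◇r at z, so some w with Rzw has r; w=y, i.e. Rzy. By symmetry of the argument, Ryz.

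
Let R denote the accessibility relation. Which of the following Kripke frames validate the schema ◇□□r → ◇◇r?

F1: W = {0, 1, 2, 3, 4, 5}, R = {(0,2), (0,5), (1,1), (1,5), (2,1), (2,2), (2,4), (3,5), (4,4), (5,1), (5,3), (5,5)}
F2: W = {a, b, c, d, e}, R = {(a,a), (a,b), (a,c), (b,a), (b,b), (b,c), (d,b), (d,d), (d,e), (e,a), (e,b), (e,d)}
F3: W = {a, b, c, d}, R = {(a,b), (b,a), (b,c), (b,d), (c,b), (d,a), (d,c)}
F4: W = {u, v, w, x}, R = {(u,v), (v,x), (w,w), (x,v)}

This is the axiom for a generalized confluence (Geach) condition; its first-order frame correspondent is ∀x ∀y (xRy → ∃w (yR²w ∧ xR²w)).
F1: ✓.
F2: fails — aRc but no w with cR²w and aR²w.
F3: fails — dRa but no w with aR²w and dR²w.
F4: fails — uRv but no t with vR²t and uR²t.

F1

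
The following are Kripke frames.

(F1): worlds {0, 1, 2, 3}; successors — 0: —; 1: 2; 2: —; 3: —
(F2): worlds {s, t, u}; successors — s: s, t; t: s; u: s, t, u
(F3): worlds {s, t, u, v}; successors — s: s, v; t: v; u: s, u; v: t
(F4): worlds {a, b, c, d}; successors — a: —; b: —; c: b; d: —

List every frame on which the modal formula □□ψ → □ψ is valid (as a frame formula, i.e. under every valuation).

Frame correspondent (Sahlqvist): ∀x ∀y (Rxy → ∃z (Rxz ∧ Rzy)) — i.e. density.
(F1): fails — R12 but no z with R1z and Rz2.
(F2): ✓.
(F3): fails — Rtv but no z with Rtz and Rzv.
(F4): fails — Rcb but no z with Rcz and Rzb.

(F2)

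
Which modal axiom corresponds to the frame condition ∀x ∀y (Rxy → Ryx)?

The condition is symmetry. The B schema ψ → □◇ψ defines it.
Suppose ψ→□◇ψ is valid. Take Rxy and set V(ψ)={x}. Then ψ at x, so □◇ψ at x, so ◇ψ at y, so some z with Ryz has ψ; z=x, i.e. Ryx.

ψ → □◇ψ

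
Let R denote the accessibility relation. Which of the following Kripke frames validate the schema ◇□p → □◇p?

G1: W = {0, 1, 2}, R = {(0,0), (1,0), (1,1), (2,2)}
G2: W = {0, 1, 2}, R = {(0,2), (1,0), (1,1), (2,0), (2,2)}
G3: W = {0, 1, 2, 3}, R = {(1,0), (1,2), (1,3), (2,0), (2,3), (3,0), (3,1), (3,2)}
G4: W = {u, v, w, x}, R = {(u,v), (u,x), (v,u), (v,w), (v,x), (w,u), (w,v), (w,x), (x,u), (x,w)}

This is the axiom for convergence; its first-order frame correspondent is ∀x ∀y ∀z (Rxy ∧ Rxz → ∃w (Ryw ∧ Rzw)).
G1: holds.
G2: fails — R10 and R11 but 0 and 1 have no common successor.
G3: fails — R10 and R10 but 0 and 0 have no common successor.
G4: fails — Rvu and Rvx but u and x have no common successor.
Valid on: G1.

G1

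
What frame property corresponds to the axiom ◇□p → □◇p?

convergence

Suppose ◇□p→□◇p is valid. Take Rxy, Rxz and set V(p)={w : Ryw}. Then □p at y so ◇□p at x, so □◇p at x, so ◇p at z, giving w with Rzw and Ryw.
Conversely, on a frame with convergence the schema holds at every world under every valuation.
So the correspondent is convergence.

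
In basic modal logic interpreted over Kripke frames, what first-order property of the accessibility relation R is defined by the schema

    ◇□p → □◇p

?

convergence

Suppose ◇□p→□◇p is valid. Take Rxy, Rxz and set V(p)={w : Ryw}. Then □p at y so ◇□p at x, so □◇p at x, so ◇p at z, giving w with Rzw and Ryw.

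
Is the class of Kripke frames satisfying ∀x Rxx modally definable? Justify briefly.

This is a Sahlqvist condition; the T axiom □r → r defines it.
Suppose □r→r is valid. At any x set V(r)={w : Rxw}. Then □r holds at x, so r holds at x, i.e. Rxx.

Yes — defined by □r → r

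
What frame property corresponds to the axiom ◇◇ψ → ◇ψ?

Equivalently (dual form): □ψ → □□ψ.
Suppose □ψ→□□ψ is valid. Take Rxy, Ryz and set V(ψ)={w : Rxw}. Then □ψ at x, so □□ψ at x, so □ψ at y, so ψ at z, i.e. Rxz.
Conversely, any frame satisfying ∀x ∀y ∀z (Rxy ∧ Ryz → Rxz) validates the schema.
Frame condition: ∀x ∀y ∀z (Rxy ∧ Ryz → Rxz).

transitivity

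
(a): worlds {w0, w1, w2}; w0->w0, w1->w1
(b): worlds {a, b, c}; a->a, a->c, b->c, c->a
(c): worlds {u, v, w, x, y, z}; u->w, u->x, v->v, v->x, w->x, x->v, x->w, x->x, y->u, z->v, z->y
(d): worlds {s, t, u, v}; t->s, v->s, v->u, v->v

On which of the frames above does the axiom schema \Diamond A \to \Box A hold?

Frame correspondent (Sahlqvist): \forall x \forall y \forall z (Rxy \wedge Rxz \to y = z) — i.e. partial functionality.
(a): holds.
(b): fails — a sees both a and c.
(c): fails — u sees both w and x.
(d): fails — v sees both s and u.

(a)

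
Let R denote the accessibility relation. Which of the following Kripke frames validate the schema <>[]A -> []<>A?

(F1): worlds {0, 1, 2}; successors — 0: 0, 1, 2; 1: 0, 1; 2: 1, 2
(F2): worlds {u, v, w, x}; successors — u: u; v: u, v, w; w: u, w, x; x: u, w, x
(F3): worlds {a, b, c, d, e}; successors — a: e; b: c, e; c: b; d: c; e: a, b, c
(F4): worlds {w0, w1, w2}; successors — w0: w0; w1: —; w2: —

(F1), (F2), (F4)

Frame correspondent (Sahlqvist): forall x forall y forall z (Rxy & Rxz -> exists w (Ryw & Rzw)) — i.e. convergence.
(F1): condition met.
(F2): condition met.
(F3): fails — Reb and Rec but b and c have no common successor.
(F4): condition met.
Valid on: (F1), (F2), (F4).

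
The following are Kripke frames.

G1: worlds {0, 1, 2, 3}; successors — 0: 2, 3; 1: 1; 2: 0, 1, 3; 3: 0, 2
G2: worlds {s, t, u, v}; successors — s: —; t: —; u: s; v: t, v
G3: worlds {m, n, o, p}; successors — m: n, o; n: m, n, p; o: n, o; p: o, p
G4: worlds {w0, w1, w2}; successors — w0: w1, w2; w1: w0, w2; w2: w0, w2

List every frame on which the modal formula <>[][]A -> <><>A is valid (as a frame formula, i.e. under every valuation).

G1, G3, G4

This is the axiom for a generalized confluence (Geach) condition; its first-order frame correspondent is forall x forall y (xRy -> exists w (y R^2 w & x R^2 w)).
G1: condition met.
G2: fails — uRs but no w with sR²w and uR²w.
G3: condition met.
G4: condition met.
Valid on: G1, G3, G4.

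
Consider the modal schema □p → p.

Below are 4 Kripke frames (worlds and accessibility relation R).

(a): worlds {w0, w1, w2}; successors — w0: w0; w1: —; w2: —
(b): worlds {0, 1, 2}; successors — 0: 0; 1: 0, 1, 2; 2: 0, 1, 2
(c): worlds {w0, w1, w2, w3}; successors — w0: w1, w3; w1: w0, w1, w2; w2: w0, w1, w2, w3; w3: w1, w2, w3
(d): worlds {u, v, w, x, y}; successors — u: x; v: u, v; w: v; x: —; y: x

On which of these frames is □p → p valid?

(b)

The schema corresponds to reflexivity: ∀x Rxx.
(a): fails — world w1 does not see itself.
(b): satisfies the condition.
(c): fails — world w0 does not see itself.
(d): fails — world u does not see itself.
Valid on: (b).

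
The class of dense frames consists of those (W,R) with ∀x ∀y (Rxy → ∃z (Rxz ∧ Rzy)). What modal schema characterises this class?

□□q → □q

This is density; the standard corresponding axiom is C4: □□q → □q.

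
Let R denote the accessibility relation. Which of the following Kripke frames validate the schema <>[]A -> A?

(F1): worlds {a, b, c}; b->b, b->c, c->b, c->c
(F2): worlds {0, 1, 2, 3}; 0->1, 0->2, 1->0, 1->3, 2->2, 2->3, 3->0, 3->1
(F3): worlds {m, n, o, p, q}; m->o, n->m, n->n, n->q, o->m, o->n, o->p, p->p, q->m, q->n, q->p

Frame correspondent (Sahlqvist): forall x forall y (Rxy -> Ryx) — i.e. symmetry.
(F1): ✓.
(F2): fails — R02 but not R20.
(F3): fails — Ron but not Rno.
Valid on: (F1).

(F1)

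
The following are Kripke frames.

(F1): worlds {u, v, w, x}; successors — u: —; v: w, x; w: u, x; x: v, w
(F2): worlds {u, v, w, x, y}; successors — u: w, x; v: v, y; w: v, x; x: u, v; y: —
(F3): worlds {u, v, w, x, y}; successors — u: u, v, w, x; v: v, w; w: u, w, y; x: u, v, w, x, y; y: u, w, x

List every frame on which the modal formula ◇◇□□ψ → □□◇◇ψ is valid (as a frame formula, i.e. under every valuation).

(F3)

The schema corresponds to a generalized confluence (Geach) condition: ∀x ∀y ∀z ((xR²y ∧ xR²z) → ∃w (yR²w ∧ zR²w)).
(F1): fails — vR²u, vR²u but no t with uR²t and uR²t.
(F2): fails — vR²v, vR²y but no t with vR²t and yR²t.
(F3): satisfies the condition.
Valid on: (F3).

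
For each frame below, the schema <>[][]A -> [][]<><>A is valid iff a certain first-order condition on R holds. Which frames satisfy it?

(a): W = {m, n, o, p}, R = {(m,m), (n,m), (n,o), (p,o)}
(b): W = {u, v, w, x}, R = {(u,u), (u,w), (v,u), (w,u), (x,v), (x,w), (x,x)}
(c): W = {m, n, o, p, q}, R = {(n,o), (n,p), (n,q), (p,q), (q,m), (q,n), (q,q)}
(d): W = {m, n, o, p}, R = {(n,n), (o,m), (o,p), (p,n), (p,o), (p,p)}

This is the axiom for a generalized confluence (Geach) condition; its first-order frame correspondent is forall x forall y forall z ((xRy & x R^2 z) -> exists w (y R^2 w & z R^2 w)).
(a): fails — nRo, nR²m but no w with oR²w and mR²w.
(b): satisfies the condition.
(c): fails — nRo, nR²m but no w with oR²w and mR²w.
(d): fails — oRm, oR²n but no w with mR²w and nR²w.

(b)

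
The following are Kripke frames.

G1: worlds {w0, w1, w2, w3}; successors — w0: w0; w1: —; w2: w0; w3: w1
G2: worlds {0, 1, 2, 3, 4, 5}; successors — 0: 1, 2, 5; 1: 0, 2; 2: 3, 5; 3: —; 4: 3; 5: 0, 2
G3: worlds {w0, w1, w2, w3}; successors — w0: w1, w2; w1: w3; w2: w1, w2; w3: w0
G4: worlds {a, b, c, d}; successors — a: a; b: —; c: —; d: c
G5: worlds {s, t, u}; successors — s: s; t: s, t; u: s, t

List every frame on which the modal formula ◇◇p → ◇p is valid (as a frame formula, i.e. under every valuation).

The schema corresponds to transitivity: ∀x ∀y ∀z (Rxy ∧ Ryz → Rxz).
G1: condition met.
G2: fails — R10 and R01 but not R11.
G3: fails — Rw1w3 and Rw3w0 but not Rw1w0.
G4: condition met.
G5: condition met.
Valid on: G1, G4, G5.

G1, G4, G5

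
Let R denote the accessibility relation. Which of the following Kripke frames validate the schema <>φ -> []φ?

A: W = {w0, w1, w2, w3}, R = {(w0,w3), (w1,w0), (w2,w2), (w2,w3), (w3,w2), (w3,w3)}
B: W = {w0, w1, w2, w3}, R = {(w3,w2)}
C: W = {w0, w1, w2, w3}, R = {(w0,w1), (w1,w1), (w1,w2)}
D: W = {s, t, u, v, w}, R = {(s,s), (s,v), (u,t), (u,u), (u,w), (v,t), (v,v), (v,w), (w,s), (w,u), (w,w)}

This is the axiom for partial functionality; its first-order frame correspondent is forall x forall y forall z (Rxy & Rxz -> y = z).
A: fails — w2 sees both w2 and w3.
B: condition met.
C: fails — w1 sees both w1 and w2.
D: fails — s sees both s and v.
Valid on: B.

B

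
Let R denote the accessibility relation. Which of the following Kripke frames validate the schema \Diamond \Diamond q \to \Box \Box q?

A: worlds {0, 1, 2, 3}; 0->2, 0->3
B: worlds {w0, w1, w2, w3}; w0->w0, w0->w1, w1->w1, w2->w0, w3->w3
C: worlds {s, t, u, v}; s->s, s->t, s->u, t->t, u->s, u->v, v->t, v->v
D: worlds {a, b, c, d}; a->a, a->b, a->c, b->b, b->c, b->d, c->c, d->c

A

This is the axiom for a generalized confluence (Geach) condition; its first-order frame correspondent is \forall x \forall y \forall z ((x R^2 y \wedge x R^2 z) \to \exists w (y = w \wedge z = w)).
A: satisfies the condition.
B: fails — w0R²w0, w0R²w1 but w0 ≠ w1.
C: fails — sR²s, sR²t but s ≠ t.
D: fails — aR²a, aR²b but a ≠ b.
Valid on: A.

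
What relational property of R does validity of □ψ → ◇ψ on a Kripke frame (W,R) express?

seriality

Suppose □ψ→◇ψ is valid. At any x set V(ψ)=W. Then □ψ at x, so ◇ψ at x, so x has a successor.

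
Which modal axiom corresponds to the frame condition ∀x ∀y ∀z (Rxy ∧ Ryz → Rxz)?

A defining formula is □q → □□q (the 4 axiom).
Suppose □q→□□q is valid. Take Rxy, Ryz and set V(q)={w : Rxw}. Then □q at x, so □□q at x, so □q at y, so q at z, i.e. Rxz.

□q → □□q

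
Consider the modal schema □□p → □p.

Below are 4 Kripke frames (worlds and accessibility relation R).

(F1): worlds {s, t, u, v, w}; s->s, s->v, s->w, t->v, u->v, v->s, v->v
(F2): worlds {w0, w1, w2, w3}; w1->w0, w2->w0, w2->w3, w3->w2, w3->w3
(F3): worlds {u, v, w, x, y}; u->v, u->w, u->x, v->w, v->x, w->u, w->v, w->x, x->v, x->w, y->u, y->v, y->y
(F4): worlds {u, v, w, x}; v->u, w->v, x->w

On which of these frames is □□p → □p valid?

Frame correspondent (Sahlqvist): ∀x ∀y (Rxy → ∃z (Rxz ∧ Rzy)) — i.e. density.
(F1): holds.
(F2): fails — Rw1w0 but no z with Rw1z and Rzw0.
(F3): fails — Rwu but no z with Rwz and Rzu.
(F4): fails — Rxw but no z with Rxz and Rzw.

(F1)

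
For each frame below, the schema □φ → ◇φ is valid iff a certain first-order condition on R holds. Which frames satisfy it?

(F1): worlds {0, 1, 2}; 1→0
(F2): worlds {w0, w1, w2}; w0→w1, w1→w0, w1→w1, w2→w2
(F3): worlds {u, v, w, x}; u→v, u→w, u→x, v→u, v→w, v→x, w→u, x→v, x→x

Frame correspondent (Sahlqvist): ∀x ∃y Rxy — i.e. seriality.
(F1): fails — world 0 has no successor.
(F2): condition met.
(F3): condition met.
Valid on: (F2), (F3).

(F2), (F3)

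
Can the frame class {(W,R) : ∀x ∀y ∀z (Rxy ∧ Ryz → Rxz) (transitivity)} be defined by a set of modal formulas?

This is a Sahlqvist condition; the 4 axiom □q → □□q defines it.
Suppose □q→□□q is valid. Take Rxy, Ryz and set V(q)={w : Rxw}. Then □q at x, so □□q at x, so □q at y, so q at z, i.e. Rxz.

Yes — defined by □q → □□q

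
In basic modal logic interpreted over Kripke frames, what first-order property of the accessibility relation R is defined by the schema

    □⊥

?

This schema is the Ver axiom.
It corresponds to emptiness of R: ∀x ∀y ¬Rxy.

emptiness of R: ∀x ∀y ¬Rxy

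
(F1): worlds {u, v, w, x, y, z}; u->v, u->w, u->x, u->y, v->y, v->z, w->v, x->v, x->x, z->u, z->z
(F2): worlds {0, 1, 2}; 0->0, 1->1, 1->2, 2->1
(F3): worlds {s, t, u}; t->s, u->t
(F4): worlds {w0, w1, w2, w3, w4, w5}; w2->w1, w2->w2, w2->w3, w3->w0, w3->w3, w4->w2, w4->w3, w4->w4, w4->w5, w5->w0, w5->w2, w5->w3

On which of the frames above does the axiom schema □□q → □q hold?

Frame correspondent (Sahlqvist): ∀x ∀y (Rxy → ∃z (Rxz ∧ Rzy)) — i.e. density.
(F1): fails — Ruw but no t with Rut and Rtw.
(F2): ✓.
(F3): fails — Rts but no z with Rtz and Rzs.
(F4): ✓.

(F2), (F4)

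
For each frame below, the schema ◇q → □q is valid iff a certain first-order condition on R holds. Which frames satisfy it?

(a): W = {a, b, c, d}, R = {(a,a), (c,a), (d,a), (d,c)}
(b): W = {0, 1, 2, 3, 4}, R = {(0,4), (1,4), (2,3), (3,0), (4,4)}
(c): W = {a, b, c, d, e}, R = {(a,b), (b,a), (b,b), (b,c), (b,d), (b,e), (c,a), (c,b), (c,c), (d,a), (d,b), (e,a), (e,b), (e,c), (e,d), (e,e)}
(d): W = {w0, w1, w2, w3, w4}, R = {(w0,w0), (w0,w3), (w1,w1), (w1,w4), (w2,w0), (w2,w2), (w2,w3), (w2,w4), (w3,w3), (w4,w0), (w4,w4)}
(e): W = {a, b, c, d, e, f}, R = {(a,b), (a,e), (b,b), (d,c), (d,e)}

This is the axiom for partial functionality; its first-order frame correspondent is ∀x ∀y ∀z (Rxy ∧ Rxz → y = z).
(a): fails — d sees both a and c.
(b): satisfies the condition.
(c): fails — b sees both a and b.
(d): fails — w0 sees both w0 and w3.
(e): fails — a sees both b and e.
Valid on: (b).

(b)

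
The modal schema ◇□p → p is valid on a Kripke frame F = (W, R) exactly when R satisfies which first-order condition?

Equivalently (dual form): p → □◇p.
Suppose p→□◇p is valid. Take Rxy and set V(p)={x}. Then p at x, so □◇p at x, so ◇p at y, so some z with Ryz has p; z=x, i.e. Ryx.

symmetry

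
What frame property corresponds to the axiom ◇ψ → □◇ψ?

the Euclidean property

Suppose ◇ψ→□◇ψ is valid. Take Rxy, Rxz and set V(ψ)={y}. Then ◇ψ at x, so □◇ψ at x, so ◇ψ at z, so some w with Rzw has ψ; w=y, i.e. Rzy. By symmetry of the argument, Ryz.
Conversely, any frame satisfying ∀x ∀y ∀z (Rxy ∧ Rxz → Ryz) validates the schema.
Frame condition: ∀x ∀y ∀z (Rxy ∧ Rxz → Ryz).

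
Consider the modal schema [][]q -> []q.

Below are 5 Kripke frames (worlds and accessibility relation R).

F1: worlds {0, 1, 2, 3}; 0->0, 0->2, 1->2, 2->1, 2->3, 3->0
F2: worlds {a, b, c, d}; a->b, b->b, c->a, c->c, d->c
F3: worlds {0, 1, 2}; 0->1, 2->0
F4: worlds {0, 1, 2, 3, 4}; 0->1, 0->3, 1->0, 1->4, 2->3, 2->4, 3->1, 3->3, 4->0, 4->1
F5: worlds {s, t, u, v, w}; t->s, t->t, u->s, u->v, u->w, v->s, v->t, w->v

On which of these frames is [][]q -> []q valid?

The schema corresponds to density: forall x forall y (Rxy -> exists z (Rxz & Rzy)).
F1: fails — R12 but no z with R1z and Rz2.
F2: satisfies the condition.
F3: fails — R01 but no z with R0z and Rz1.
F4: fails — R14 but no z with R1z and Rz4.
F5: fails — Ruw but no z with Ruz and Rzw.

F2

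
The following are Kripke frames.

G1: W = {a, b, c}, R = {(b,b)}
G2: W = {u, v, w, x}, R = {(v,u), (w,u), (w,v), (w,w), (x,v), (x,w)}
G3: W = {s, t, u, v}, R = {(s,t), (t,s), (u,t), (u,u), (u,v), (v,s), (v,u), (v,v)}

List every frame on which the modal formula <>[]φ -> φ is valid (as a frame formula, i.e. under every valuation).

The schema corresponds to symmetry: forall x forall y (Rxy -> Ryx).
G1: condition met.
G2: fails — Rxw but not Rwx.
G3: fails — Rut but not Rtu.

G1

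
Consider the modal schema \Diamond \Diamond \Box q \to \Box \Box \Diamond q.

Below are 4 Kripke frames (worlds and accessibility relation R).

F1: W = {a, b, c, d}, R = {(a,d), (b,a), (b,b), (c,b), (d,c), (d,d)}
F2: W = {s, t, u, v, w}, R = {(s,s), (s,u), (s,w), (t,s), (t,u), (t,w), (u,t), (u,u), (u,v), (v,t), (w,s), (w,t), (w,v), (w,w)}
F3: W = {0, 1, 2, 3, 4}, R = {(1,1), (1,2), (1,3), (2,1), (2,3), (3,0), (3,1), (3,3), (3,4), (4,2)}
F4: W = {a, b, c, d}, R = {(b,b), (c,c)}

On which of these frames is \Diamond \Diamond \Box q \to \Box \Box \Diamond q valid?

F4

The schema corresponds to a generalized confluence (Geach) condition: \forall x \forall y \forall z ((x R^2 y \wedge x R^2 z) \to \exists w (yRw \wedge zRw)).
F1: fails — aR²c, aR²d but no w with cRw and dRw.
F2: fails — sR²s, sR²v but no w* with sRw* and vRw*.
F3: fails — 1R²0, 1R²0 but no w with 0Rw and 0Rw.
F4: condition met.
Valid on: F4.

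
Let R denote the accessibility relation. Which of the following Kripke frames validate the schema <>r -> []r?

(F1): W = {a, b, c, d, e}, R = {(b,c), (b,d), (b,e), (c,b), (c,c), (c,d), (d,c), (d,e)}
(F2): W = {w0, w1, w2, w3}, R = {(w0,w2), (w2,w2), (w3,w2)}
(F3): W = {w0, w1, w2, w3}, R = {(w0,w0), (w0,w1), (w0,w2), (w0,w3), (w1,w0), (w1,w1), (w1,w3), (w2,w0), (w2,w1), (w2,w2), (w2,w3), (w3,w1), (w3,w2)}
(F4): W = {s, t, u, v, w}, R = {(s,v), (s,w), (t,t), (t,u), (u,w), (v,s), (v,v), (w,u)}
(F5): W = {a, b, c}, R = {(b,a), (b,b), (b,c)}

(F2)

The schema corresponds to partial functionality: forall x forall y forall z (Rxy & Rxz -> y = z).
(F1): fails — b sees both c and d.
(F2): holds.
(F3): fails — w0 sees both w0 and w1.
(F4): fails — s sees both v and w.
(F5): fails — b sees both a and b.
Valid on: (F2).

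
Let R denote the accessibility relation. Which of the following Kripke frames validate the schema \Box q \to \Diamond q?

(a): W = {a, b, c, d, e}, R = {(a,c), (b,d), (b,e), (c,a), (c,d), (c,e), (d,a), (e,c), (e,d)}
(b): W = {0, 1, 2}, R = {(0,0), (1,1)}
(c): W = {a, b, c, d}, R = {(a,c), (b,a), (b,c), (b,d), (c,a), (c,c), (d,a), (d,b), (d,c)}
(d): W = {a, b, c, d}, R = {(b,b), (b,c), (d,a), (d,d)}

The schema corresponds to seriality: \forall x \exists y Rxy.
(a): satisfies the condition.
(b): fails — world 2 has no successor.
(c): satisfies the condition.
(d): fails — world a has no successor.
Valid on: (a), (c).

(a), (c)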